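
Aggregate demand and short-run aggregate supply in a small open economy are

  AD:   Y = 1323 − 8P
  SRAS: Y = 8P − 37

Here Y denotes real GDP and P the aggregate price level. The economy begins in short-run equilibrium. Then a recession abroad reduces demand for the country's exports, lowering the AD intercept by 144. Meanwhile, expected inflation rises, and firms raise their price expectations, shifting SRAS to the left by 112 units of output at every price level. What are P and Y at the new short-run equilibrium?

After both shocks: AD is Y = 1179 − 8P and SRAS is Y = 8P − 149.
Setting them equal: 1328 = 16P, so P = 83.
Y = 1179 − 8·83 = 515.

P = 83, Y = 515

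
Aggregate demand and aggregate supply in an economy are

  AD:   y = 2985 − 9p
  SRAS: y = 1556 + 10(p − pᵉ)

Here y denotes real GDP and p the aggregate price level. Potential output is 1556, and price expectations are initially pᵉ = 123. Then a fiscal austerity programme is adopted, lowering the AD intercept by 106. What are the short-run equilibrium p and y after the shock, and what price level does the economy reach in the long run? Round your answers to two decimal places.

Short run: p = 134.37, y = 1669.68. Long run: p = 147.00.

AD shifts left: new AD is y = 2879 − 9p. With pᵉ = 123, SRAS is y = 326 + 10p.
Short run: 2879 − 9p = 326 + 10p gives 2553 = 19p, so p = 134.37 and y = 2879 − 9p = 1669.68.
y = 1669.68 is above potential 1556; expectations adjust and SRAS shifts left until y = 1556.
Long run: on the new AD curve, 1556 = 2879 − 9p gives p = 147.00.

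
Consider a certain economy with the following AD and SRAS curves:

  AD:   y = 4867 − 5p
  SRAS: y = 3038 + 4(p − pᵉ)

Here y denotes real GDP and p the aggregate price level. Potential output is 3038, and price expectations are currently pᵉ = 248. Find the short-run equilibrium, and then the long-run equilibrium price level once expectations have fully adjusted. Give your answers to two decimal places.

Short run: with pᵉ = 248, SRAS is y = 2046 + 4p. Setting AD = SRAS gives 2821 = 9p, so p = 313.44 and y = 4867 − 5p = 3299.78.
Output 3299.78 is above potential 3038, so over time expected prices rise and SRAS shifts left until y returns to 3038.
Long run: y = 3038 on the AD curve gives 3038 = 4867 − 5p, so p = 365.80.

Short run: p = 313.44, y = 3299.78. Long run: p = 365.80.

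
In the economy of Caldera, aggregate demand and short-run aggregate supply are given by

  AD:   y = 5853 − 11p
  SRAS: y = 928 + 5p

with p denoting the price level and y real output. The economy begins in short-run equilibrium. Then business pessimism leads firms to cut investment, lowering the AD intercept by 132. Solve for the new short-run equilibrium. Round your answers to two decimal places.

p = 299.56, y = 2425.81

This is a negative demand shock: AD shifts left.
New AD: y = 5721 − 11p.
Set AD = SRAS: 5721 − 11p = 928 + 5p, so 4793 = 16p and p = 299.56.
Substituting into AD, y = 2425.81.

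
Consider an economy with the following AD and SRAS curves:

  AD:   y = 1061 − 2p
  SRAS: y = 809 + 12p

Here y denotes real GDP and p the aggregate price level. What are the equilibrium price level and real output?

p = 18, y = 1025

Set AD = SRAS: 1061 − 2p = 809 + 12p, so 252 = 14p and p = 18.
Then y = 1061 − 2·18 = 1025.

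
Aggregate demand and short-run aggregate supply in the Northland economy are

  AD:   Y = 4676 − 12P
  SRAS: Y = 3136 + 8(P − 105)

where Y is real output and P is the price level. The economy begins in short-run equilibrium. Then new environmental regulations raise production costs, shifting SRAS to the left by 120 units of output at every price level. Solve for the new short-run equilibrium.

P = 125, Y = 3176

This is a negative supply shock: SRAS shifts left.
New SRAS: Y = 2176 + 8P.
Set AD = SRAS: 4676 − 12P = 2176 + 8P, so 2500 = 20P and P = 125.
Y = 4676 − 12·125 = 3176.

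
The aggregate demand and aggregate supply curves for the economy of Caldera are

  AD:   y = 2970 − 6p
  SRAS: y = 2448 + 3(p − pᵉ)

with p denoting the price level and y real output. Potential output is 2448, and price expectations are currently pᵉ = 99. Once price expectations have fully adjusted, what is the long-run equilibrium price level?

Short run: with pᵉ = 99, SRAS is y = 2151 + 3p. Setting AD = SRAS gives 819 = 9p, so p = 91 and y = 2970 − 6·91 = 2424.
Output 2424 is below potential 2448, so over time expected prices fall and SRAS shifts right until y returns to 2448.
Long run: y = 2448 on the AD curve gives 2448 = 2970 − 6p, so p = 87.

Long-run p = 87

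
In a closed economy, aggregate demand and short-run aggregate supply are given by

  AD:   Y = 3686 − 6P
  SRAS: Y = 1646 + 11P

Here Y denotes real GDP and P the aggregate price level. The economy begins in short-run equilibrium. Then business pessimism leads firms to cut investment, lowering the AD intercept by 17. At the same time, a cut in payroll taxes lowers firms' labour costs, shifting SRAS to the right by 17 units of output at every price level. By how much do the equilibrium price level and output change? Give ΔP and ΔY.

ΔP = -2, ΔY = -5

After both shocks: AD is Y = 3669 − 6P and SRAS is Y = 1663 + 11P.
Setting them equal: 2006 = 17P, so P = 118.
Y = 3669 − 6·118 = 2961.
Initially P = 120, Y = 2966, so ΔP = -2 and ΔY = -5.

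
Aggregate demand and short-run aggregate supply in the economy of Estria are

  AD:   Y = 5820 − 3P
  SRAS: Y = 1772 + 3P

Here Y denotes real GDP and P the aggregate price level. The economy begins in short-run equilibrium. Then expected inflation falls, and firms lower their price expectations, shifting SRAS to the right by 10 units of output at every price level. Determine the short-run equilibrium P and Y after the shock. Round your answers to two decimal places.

This is a positive supply shock: SRAS shifts right.
New SRAS: Y = 1782 + 3P.
Set AD = SRAS: 5820 − 3P = 1782 + 3P, so 4038 = 6P and P = 673.00.
Substituting into AD, Y = 3801.00.

P = 673.00, Y = 3801.00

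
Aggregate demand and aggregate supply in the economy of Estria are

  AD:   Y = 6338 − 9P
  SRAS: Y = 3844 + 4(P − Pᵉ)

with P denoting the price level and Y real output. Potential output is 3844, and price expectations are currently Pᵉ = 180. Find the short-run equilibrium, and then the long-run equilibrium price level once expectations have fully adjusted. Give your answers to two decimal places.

Short run: with Pᵉ = 180, SRAS is Y = 3124 + 4P. Setting AD = SRAS gives 3214 = 13P, so P = 247.23 and Y = 6338 − 9P = 4112.92.
Output 4112.92 is above potential 3844, so over time expected prices rise and SRAS shifts left until Y returns to 3844.
Long run: Y = 3844 on the AD curve gives 3844 = 6338 − 9P, so P = 277.11.

Short run: P = 247.23, Y = 4112.92. Long run: P = 277.11.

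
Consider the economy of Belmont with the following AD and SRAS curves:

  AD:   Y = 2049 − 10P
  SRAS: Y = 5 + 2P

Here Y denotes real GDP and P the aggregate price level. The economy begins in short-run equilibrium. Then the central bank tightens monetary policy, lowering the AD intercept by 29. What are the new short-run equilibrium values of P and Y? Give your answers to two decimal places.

This is a negative demand shock: AD shifts left.
New AD: Y = 2020 − 10P.
Set AD = SRAS: 2020 − 10P = 5 + 2P, so 2015 = 12P and P = 167.92.
Substituting into AD, Y = 340.83.

P = 167.92, Y = 340.83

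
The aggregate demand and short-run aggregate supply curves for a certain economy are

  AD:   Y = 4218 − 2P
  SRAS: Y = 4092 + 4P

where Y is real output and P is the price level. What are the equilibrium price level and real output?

P = 21, Y = 4176

Set AD = SRAS: 4218 − 2P = 4092 + 4P, so 126 = 6P and P = 21.
Then Y = 4218 − 2·21 = 4176.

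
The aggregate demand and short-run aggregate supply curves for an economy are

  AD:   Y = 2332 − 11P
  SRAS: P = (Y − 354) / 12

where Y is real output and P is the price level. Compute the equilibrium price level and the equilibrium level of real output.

P = 86, Y = 1386

Rearrange SRAS to Y = 354 + 12P.
Set AD = SRAS: 2332 − 11P = 354 + 12P, so 1978 = 23P and P = 86.
Then Y = 2332 − 11·86 = 1386.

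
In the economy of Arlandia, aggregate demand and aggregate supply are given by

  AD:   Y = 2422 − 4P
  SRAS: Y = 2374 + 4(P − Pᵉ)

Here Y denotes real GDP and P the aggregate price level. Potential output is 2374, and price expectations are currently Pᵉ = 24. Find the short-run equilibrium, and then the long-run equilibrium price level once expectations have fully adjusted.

Short run: P = 18, Y = 2350. Long run: P = 12.

Short run: with Pᵉ = 24, SRAS is Y = 2278 + 4P. Setting AD = SRAS gives 144 = 8P, so P = 18 and Y = 2422 − 4·18 = 2350.
Output 2350 is below potential 2374, so over time expected prices fall and SRAS shifts right until Y returns to 2374.
Long run: Y = 2374 on the AD curve gives 2374 = 2422 − 4P, so P = 12.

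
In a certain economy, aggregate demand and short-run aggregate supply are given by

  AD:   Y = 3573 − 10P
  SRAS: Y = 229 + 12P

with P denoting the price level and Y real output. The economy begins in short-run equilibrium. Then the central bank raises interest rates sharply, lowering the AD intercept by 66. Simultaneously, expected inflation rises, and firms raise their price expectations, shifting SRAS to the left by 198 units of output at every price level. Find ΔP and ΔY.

After both shocks: AD is Y = 3507 − 10P and SRAS is Y = 31 + 12P.
Setting them equal: 3476 = 22P, so P = 158.
Y = 3507 − 10·158 = 1927.
Initially P = 152, Y = 2053, so ΔP = +6 and ΔY = -126.

ΔP = +6, ΔY = -126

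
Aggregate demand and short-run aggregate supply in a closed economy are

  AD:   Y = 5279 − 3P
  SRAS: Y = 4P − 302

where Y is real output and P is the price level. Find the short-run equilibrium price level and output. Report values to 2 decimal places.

P = 797.29, Y = 2887.14

Set AD = SRAS: 5279 − 3P = 4P − 302, so 5581 = 7P and P = 797.29.
Substituting into AD, Y = 5279 − 3P = 2887.14.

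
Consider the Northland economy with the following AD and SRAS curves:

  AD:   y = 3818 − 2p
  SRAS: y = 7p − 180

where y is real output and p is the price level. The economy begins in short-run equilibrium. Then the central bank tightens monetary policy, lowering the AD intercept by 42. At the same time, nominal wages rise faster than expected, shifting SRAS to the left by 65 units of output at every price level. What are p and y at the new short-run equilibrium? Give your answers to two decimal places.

After both shocks: AD is y = 3776 − 2p and SRAS is y = 7p − 245.
Setting them equal: 4021 = 9p, so p = 446.78.
Substituting into AD, y = 2882.44.

p = 446.78, y = 2882.44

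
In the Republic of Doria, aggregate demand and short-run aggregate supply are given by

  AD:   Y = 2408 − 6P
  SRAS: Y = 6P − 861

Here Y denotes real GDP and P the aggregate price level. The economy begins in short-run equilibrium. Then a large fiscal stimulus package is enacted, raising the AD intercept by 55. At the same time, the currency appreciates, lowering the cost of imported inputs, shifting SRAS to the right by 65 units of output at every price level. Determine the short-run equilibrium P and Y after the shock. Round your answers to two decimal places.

After both shocks: AD is Y = 2463 − 6P and SRAS is Y = 6P − 796.
Setting them equal: 3259 = 12P, so P = 271.58.
Substituting into AD, Y = 833.50.

P = 271.58, Y = 833.50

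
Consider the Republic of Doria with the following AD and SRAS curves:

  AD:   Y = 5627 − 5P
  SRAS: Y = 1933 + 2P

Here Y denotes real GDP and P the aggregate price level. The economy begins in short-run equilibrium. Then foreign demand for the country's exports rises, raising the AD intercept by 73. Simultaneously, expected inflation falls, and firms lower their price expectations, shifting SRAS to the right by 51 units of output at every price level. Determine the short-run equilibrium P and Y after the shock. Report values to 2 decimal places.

P = 530.86, Y = 3045.71

After both shocks: AD is Y = 5700 − 5P and SRAS is Y = 1984 + 2P.
Setting them equal: 3716 = 7P, so P = 530.86.
Substituting into AD, Y = 3045.71.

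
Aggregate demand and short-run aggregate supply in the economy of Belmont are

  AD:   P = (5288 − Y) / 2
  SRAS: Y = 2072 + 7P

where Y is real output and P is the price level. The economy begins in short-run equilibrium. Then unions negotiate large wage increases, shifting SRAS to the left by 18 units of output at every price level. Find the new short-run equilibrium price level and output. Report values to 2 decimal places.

P = 359.33, Y = 4569.33

This is a negative supply shock: SRAS shifts left.
New SRAS: Y = 2054 + 7P.
Set AD = SRAS: 5288 − 2P = 2054 + 7P, so 3234 = 9P and P = 359.33.
Substituting into AD, Y = 4569.33.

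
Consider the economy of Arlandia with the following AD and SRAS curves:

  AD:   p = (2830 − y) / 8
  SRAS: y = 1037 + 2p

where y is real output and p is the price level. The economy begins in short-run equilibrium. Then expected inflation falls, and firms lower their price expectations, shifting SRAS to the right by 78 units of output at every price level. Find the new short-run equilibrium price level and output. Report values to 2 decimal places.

This is a positive supply shock: SRAS shifts right.
New SRAS: y = 1115 + 2p.
Set AD = SRAS: 2830 − 8p = 1115 + 2p, so 1715 = 10p and p = 171.50.
Substituting into AD, y = 1458.00.

p = 171.50, y = 1458.00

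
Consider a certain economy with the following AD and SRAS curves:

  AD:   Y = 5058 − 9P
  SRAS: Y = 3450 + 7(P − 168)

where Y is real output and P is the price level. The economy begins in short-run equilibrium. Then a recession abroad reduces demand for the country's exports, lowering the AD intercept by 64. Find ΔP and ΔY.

ΔP = -4, ΔY = -28

This is a negative demand shock: AD shifts left.
New AD: Y = 4994 − 9P.
SRAS can be written Y = 2274 + 7P.
Set AD = SRAS: 4994 − 9P = 2274 + 7P, so 2720 = 16P and P = 170.
Y = 4994 − 9·170 = 3464.
Initially P = 174, Y = 3492, so ΔP = -4 and ΔY = -28.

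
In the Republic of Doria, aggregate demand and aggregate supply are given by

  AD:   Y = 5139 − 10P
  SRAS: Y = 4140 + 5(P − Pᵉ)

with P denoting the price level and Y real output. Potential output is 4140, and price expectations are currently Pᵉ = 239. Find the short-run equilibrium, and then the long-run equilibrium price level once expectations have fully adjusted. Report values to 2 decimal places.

Short run: P = 146.27, Y = 3676.33. Long run: P = 99.90.

Short run: with Pᵉ = 239, SRAS is Y = 2945 + 5P. Setting AD = SRAS gives 2194 = 15P, so P = 146.27 and Y = 5139 − 10P = 3676.33.
Output 3676.33 is below potential 4140, so over time expected prices fall and SRAS shifts right until Y returns to 4140.
Long run: Y = 4140 on the AD curve gives 4140 = 5139 − 10P, so P = 99.90.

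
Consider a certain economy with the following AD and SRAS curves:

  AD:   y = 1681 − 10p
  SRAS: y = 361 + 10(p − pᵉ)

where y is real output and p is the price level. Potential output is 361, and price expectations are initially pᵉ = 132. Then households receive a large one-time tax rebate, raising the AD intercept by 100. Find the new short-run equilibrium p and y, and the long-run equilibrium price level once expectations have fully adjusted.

Short run: p = 137, y = 411. Long run: p = 142.

AD shifts right: new AD is y = 1781 − 10p. With pᵉ = 132, SRAS is y = 10p − 959.
Short run: 1781 − 10p = 10p − 959 gives 2740 = 20p, so p = 137 and y = 1781 − 10·137 = 411.
y = 411 is above potential 361; expectations adjust and SRAS shifts left until y = 361.
Long run: on the new AD curve, 361 = 1781 − 10p gives p = 142.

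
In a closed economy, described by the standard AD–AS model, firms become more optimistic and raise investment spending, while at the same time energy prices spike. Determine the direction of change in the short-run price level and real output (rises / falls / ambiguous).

Price level: rises; output: ambiguous

The first event is a positive demand shock: AD shifts right, which by itself pushes P up and Y up.
The second is an adverse supply shock: SRAS shifts left, which by itself pushes P up and Y down.
Both shocks push P up, so P rises. The two shocks push Y in opposite directions, so the effect on Y is ambiguous.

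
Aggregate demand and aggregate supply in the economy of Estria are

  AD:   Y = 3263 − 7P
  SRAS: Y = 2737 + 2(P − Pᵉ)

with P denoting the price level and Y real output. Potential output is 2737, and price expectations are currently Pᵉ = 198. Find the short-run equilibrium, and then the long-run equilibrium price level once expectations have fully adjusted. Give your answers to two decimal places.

Short run: with Pᵉ = 198, SRAS is Y = 2341 + 2P. Setting AD = SRAS gives 922 = 9P, so P = 102.44 and Y = 3263 − 7P = 2545.89.
Output 2545.89 is below potential 2737, so over time expected prices fall and SRAS shifts right until Y returns to 2737.
Long run: Y = 2737 on the AD curve gives 2737 = 3263 − 7P, so P = 75.14.

Short run: P = 102.44, Y = 2545.89. Long run: P = 75.14.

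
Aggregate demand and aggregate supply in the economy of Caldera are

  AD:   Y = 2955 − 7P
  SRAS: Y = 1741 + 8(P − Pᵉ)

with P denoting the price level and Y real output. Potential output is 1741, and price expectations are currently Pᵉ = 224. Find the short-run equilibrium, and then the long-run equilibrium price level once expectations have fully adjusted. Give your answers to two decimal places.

Short run: with Pᵉ = 224, SRAS is Y = 8P − 51. Setting AD = SRAS gives 3006 = 15P, so P = 200.40 and Y = 2955 − 7P = 1552.20.
Output 1552.20 is below potential 1741, so over time expected prices fall and SRAS shifts right until Y returns to 1741.
Long run: Y = 1741 on the AD curve gives 1741 = 2955 − 7P, so P = 173.43.

Short run: P = 200.40, Y = 1552.20. Long run: P = 173.43.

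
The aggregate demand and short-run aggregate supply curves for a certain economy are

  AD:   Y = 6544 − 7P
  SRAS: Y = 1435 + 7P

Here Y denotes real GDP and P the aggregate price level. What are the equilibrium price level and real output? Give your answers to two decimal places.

P = 364.93, Y = 3989.50

Set AD = SRAS: 6544 − 7P = 1435 + 7P, so 5109 = 14P and P = 364.93.
Substituting into AD, Y = 6544 − 7P = 3989.50.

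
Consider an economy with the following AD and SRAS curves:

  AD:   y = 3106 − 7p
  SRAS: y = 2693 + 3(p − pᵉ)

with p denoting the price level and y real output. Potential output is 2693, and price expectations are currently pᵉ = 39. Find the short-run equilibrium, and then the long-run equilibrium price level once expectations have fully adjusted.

Short run: p = 53, y = 2735. Long run: p = 59.

Short run: with pᵉ = 39, SRAS is y = 2576 + 3p. Setting AD = SRAS gives 530 = 10p, so p = 53 and y = 3106 − 7·53 = 2735.
Output 2735 is above potential 2693, so over time expected prices rise and SRAS shifts left until y returns to 2693.
Long run: y = 2693 on the AD curve gives 2693 = 3106 − 7p, so p = 59.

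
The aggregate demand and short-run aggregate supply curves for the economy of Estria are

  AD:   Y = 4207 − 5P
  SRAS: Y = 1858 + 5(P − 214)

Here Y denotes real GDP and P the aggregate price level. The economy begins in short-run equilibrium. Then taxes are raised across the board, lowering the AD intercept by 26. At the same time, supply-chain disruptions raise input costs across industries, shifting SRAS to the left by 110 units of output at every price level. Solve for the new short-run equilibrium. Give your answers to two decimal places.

P = 350.30, Y = 2429.50

After both shocks: AD is Y = 4181 − 5P and SRAS is Y = 678 + 5P.
Setting them equal: 3503 = 10P, so P = 350.30.
Substituting into AD, Y = 2429.50.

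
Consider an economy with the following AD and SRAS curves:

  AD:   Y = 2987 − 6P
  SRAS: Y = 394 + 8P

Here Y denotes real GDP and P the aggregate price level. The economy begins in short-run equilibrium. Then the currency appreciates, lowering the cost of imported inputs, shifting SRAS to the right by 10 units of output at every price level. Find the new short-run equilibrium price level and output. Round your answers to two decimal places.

P = 184.50, Y = 1880.00

This is a positive supply shock: SRAS shifts right.
New SRAS: Y = 404 + 8P.
Set AD = SRAS: 2987 − 6P = 404 + 8P, so 2583 = 14P and P = 184.50.
Substituting into AD, Y = 1880.00.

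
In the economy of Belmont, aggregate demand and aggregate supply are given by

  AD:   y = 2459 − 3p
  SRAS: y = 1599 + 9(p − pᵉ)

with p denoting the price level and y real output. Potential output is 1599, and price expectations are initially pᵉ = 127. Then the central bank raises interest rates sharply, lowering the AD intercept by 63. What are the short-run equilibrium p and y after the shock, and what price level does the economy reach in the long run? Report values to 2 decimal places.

AD shifts left: new AD is y = 2396 − 3p. With pᵉ = 127, SRAS is y = 456 + 9p.
Short run: 2396 − 3p = 456 + 9p gives 1940 = 12p, so p = 161.67 and y = 2396 − 3p = 1911.00.
y = 1911.00 is above potential 1599; expectations adjust and SRAS shifts left until y = 1599.
Long run: on the new AD curve, 1599 = 2396 − 3p gives p = 265.67.

Short run: p = 161.67, y = 1911.00. Long run: p = 265.67.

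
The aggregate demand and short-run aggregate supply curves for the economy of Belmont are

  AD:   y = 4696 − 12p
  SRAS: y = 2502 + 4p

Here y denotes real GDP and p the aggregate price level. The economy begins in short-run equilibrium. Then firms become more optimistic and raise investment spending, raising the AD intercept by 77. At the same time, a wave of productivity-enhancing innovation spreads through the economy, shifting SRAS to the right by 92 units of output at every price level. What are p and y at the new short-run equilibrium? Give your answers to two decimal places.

p = 136.19, y = 3138.75

After both shocks: AD is y = 4773 − 12p and SRAS is y = 2594 + 4p.
Setting them equal: 2179 = 16p, so p = 136.19.
Substituting into AD, y = 3138.75.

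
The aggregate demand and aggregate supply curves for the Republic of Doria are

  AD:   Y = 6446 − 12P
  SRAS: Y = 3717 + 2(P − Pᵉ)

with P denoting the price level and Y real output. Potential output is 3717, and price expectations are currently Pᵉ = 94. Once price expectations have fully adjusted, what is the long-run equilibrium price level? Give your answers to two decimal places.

Short run: with Pᵉ = 94, SRAS is Y = 3529 + 2P. Setting AD = SRAS gives 2917 = 14P, so P = 208.36 and Y = 6446 − 12P = 3945.71.
Output 3945.71 is above potential 3717, so over time expected prices rise and SRAS shifts left until Y returns to 3717.
Long run: Y = 3717 on the AD curve gives 3717 = 6446 − 12P, so P = 227.42.

Long-run P = 227.42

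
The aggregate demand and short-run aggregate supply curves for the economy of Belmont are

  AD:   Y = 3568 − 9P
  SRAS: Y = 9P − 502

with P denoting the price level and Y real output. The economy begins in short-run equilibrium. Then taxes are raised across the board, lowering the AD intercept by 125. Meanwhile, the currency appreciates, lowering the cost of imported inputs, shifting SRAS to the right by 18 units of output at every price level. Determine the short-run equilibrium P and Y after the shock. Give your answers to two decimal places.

After both shocks: AD is Y = 3443 − 9P and SRAS is Y = 9P − 484.
Setting them equal: 3927 = 18P, so P = 218.17.
Substituting into AD, Y = 1479.50.

P = 218.17, Y = 1479.50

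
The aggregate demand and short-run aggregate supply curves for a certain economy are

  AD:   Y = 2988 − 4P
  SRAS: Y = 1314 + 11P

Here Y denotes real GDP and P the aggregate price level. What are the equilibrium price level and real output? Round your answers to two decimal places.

Set AD = SRAS: 2988 − 4P = 1314 + 11P, so 1674 = 15P and P = 111.60.
Substituting into AD, Y = 2988 − 4P = 2541.60.

P = 111.60, Y = 2541.60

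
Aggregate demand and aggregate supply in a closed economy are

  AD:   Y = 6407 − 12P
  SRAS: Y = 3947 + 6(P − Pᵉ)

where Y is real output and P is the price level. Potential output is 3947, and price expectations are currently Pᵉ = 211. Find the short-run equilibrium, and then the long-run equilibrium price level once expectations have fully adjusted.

Short run: with Pᵉ = 211, SRAS is Y = 2681 + 6P. Setting AD = SRAS gives 3726 = 18P, so P = 207 and Y = 6407 − 12·207 = 3923.
Output 3923 is below potential 3947, so over time expected prices fall and SRAS shifts right until Y returns to 3947.
Long run: Y = 3947 on the AD curve gives 3947 = 6407 − 12P, so P = 205.

Short run: P = 207, Y = 3923. Long run: P = 205.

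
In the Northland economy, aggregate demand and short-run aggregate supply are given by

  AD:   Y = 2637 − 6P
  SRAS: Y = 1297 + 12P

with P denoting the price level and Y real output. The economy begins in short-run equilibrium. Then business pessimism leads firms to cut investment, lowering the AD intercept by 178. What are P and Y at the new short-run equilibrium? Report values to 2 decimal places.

This is a negative demand shock: AD shifts left.
New AD: Y = 2459 − 6P.
Set AD = SRAS: 2459 − 6P = 1297 + 12P, so 1162 = 18P and P = 64.56.
Substituting into AD, Y = 2071.67.

P = 64.56, Y = 2071.67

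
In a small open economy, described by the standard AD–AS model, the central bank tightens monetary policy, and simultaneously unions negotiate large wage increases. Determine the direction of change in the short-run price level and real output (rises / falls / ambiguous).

Price level: ambiguous; output: falls

The first event is a negative demand shock: AD shifts left, which by itself pushes P down and Y down.
The second is an adverse supply shock: SRAS shifts left, which by itself pushes P up and Y down.
The two shocks push P in opposite directions, so the effect on P is ambiguous. Both shocks push Y down, so Y falls.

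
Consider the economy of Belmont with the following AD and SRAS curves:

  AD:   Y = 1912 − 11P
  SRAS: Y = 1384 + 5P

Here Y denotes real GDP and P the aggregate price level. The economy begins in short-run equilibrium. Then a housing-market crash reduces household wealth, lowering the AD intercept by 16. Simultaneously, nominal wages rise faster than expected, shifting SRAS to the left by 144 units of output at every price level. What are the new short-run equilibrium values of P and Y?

After both shocks: AD is Y = 1896 − 11P and SRAS is Y = 1240 + 5P.
Setting them equal: 656 = 16P, so P = 41.
Y = 1896 − 11·41 = 1445.

P = 41, Y = 1445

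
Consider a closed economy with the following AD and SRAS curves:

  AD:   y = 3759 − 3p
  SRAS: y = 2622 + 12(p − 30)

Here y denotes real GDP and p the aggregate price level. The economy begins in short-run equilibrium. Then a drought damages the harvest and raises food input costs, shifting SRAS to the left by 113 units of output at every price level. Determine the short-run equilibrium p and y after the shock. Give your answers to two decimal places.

p = 107.33, y = 3437.00

This is a negative supply shock: SRAS shifts left.
New SRAS: y = 2149 + 12p.
Set AD = SRAS: 3759 − 3p = 2149 + 12p, so 1610 = 15p and p = 107.33.
Substituting into AD, y = 3437.00.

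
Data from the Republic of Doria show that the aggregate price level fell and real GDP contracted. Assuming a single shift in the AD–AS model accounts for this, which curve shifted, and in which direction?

P fell and Y fell. An AD shift moves P and Y in the same direction; an SRAS shift moves them in opposite directions.
Here P and Y moved in the same direction, so the AD curve shifted.
Since Y fell, AD shifted left.

AD shifted left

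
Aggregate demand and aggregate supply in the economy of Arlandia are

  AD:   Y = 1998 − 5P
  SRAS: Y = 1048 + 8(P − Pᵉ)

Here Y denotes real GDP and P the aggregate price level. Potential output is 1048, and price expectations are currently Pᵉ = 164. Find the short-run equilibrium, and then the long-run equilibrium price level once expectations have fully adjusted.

Short run: P = 174, Y = 1128. Long run: P = 190.

Short run: with Pᵉ = 164, SRAS is Y = 8P − 264. Setting AD = SRAS gives 2262 = 13P, so P = 174 and Y = 1998 − 5·174 = 1128.
Output 1128 is above potential 1048, so over time expected prices rise and SRAS shifts left until Y returns to 1048.
Long run: Y = 1048 on the AD curve gives 1048 = 1998 − 5P, so P = 190.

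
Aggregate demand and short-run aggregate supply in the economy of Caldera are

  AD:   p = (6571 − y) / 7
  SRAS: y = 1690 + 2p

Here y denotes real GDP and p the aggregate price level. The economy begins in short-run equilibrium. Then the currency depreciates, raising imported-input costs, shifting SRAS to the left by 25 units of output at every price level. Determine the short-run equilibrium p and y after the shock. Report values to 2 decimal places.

p = 545.11, y = 2755.22

This is a negative supply shock: SRAS shifts left.
New SRAS: y = 1665 + 2p.
Set AD = SRAS: 6571 − 7p = 1665 + 2p, so 4906 = 9p and p = 545.11.
Substituting into AD, y = 2755.22.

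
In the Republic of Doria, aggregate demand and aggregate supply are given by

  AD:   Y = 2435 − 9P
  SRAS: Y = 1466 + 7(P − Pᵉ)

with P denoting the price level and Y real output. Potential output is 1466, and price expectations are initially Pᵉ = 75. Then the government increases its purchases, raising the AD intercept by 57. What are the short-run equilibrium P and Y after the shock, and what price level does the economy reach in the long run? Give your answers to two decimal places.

Short run: P = 96.94, Y = 1619.56. Long run: P = 114.00.

AD shifts right: new AD is Y = 2492 − 9P. With Pᵉ = 75, SRAS is Y = 941 + 7P.
Short run: 2492 − 9P = 941 + 7P gives 1551 = 16P, so P = 96.94 and Y = 2492 − 9P = 1619.56.
Y = 1619.56 is above potential 1466; expectations adjust and SRAS shifts left until Y = 1466.
Long run: on the new AD curve, 1466 = 2492 − 9P gives P = 114.00.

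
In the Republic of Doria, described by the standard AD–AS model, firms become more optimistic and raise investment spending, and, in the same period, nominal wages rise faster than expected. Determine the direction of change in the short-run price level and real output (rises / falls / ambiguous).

The first event is a positive demand shock: AD shifts right, which by itself pushes P up and Y up.
The second is an adverse supply shock: SRAS shifts left, which by itself pushes P up and Y down.
Both shocks push P up, so P rises. The two shocks push Y in opposite directions, so the effect on Y is ambiguous.

Price level: rises; output: ambiguous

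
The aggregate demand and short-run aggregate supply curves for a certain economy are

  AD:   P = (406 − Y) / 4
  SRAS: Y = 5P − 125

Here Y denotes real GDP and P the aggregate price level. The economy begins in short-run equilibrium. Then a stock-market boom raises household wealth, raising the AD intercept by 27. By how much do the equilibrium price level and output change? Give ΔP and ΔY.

ΔP = +3, ΔY = +15

This is a positive demand shock: AD shifts right.
New AD: Y = 433 − 4P.
Set AD = SRAS: 433 − 4P = 5P − 125, so 558 = 9P and P = 62.
Y = 433 − 4·62 = 185.
Initially P = 59, Y = 170, so ΔP = +3 and ΔY = +15.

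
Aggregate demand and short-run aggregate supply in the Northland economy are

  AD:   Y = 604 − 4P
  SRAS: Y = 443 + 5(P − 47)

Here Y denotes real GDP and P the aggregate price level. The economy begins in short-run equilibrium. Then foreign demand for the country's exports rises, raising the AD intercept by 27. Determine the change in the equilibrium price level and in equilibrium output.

This is a positive demand shock: AD shifts right.
New AD: Y = 631 − 4P.
SRAS can be written Y = 208 + 5P.
Set AD = SRAS: 631 − 4P = 208 + 5P, so 423 = 9P and P = 47.
Y = 631 − 4·47 = 443.
Initially P = 44, Y = 428, so ΔP = +3 and ΔY = +15.

ΔP = +3, ΔY = +15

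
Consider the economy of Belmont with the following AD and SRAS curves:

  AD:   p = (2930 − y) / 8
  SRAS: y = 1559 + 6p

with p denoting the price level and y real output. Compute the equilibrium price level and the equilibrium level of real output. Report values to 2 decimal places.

p = 97.93, y = 2146.57

Rearrange AD to y = 2930 − 8p.
Set AD = SRAS: 2930 − 8p = 1559 + 6p, so 1371 = 14p and p = 97.93.
Substituting into AD, y = 2930 − 8p = 2146.57.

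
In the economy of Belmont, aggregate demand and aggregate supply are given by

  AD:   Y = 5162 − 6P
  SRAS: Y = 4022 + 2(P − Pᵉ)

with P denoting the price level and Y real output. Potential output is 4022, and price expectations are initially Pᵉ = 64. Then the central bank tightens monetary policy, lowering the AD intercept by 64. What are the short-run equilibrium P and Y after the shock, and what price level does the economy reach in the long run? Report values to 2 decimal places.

AD shifts left: new AD is Y = 5098 − 6P. With Pᵉ = 64, SRAS is Y = 3894 + 2P.
Short run: 5098 − 6P = 3894 + 2P gives 1204 = 8P, so P = 150.50 and Y = 5098 − 6P = 4195.00.
Y = 4195.00 is above potential 4022; expectations adjust and SRAS shifts left until Y = 4022.
Long run: on the new AD curve, 4022 = 5098 − 6P gives P = 179.33.

Short run: P = 150.50, Y = 4195.00. Long run: P = 179.33.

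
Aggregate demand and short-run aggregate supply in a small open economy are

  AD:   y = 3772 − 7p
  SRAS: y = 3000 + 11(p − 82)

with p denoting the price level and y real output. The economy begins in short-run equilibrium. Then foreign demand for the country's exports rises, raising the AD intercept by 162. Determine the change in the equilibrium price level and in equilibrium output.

Δp = +9, Δy = +99

This is a positive demand shock: AD shifts right.
New AD: y = 3934 − 7p.
SRAS can be written y = 2098 + 11p.
Set AD = SRAS: 3934 − 7p = 2098 + 11p, so 1836 = 18p and p = 102.
y = 3934 − 7·102 = 3220.
Initially p = 93, y = 3121, so Δp = +9 and Δy = +99.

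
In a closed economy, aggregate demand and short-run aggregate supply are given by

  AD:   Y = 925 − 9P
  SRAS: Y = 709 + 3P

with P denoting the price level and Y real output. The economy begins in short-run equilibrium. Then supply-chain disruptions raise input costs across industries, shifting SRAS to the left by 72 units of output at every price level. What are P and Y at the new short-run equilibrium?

This is a negative supply shock: SRAS shifts left.
New SRAS: Y = 637 + 3P.
Set AD = SRAS: 925 − 9P = 637 + 3P, so 288 = 12P and P = 24.
Y = 925 − 9·24 = 709.

P = 24, Y = 709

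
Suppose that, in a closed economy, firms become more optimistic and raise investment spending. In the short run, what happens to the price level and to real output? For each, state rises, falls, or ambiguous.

This is a positive demand shock: AD shifts right.
Moving along the upward-sloping SRAS curve, P rises and Y rises.

Price level: rises; output: rises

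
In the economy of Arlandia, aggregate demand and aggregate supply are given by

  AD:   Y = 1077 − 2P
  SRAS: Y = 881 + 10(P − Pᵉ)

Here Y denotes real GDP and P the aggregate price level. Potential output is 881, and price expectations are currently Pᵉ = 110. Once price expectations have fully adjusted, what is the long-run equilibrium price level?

Short run: with Pᵉ = 110, SRAS is Y = 10P − 219. Setting AD = SRAS gives 1296 = 12P, so P = 108 and Y = 1077 − 2·108 = 861.
Output 861 is below potential 881, so over time expected prices fall and SRAS shifts right until Y returns to 881.
Long run: Y = 881 on the AD curve gives 881 = 1077 − 2P, so P = 98.

Long-run P = 98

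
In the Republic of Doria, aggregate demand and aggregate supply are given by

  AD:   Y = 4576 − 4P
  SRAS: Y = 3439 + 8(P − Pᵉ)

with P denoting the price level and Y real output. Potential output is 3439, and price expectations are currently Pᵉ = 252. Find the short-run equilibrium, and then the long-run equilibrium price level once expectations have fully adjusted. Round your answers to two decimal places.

Short run: P = 262.75, Y = 3525.00. Long run: P = 284.25.

Short run: with Pᵉ = 252, SRAS is Y = 1423 + 8P. Setting AD = SRAS gives 3153 = 12P, so P = 262.75 and Y = 4576 − 4P = 3525.00.
Output 3525.00 is above potential 3439, so over time expected prices rise and SRAS shifts left until Y returns to 3439.
Long run: Y = 3439 on the AD curve gives 3439 = 4576 − 4P, so P = 284.25.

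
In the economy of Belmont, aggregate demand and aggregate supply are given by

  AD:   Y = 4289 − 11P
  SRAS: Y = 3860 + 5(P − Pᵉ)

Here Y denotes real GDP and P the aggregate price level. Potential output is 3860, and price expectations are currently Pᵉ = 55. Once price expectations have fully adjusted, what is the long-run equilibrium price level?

Short run: with Pᵉ = 55, SRAS is Y = 3585 + 5P. Setting AD = SRAS gives 704 = 16P, so P = 44 and Y = 4289 − 11·44 = 3805.
Output 3805 is below potential 3860, so over time expected prices fall and SRAS shifts right until Y returns to 3860.
Long run: Y = 3860 on the AD curve gives 3860 = 4289 − 11P, so P = 39.

Long-run P = 39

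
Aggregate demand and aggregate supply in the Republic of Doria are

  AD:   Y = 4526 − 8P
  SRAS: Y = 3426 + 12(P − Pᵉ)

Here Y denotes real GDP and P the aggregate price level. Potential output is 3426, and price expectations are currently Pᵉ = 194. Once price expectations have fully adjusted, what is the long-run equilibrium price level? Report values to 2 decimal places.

Short run: with Pᵉ = 194, SRAS is Y = 1098 + 12P. Setting AD = SRAS gives 3428 = 20P, so P = 171.40 and Y = 4526 − 8P = 3154.80.
Output 3154.80 is below potential 3426, so over time expected prices fall and SRAS shifts right until Y returns to 3426.
Long run: Y = 3426 on the AD curve gives 3426 = 4526 − 8P, so P = 137.50.

Long-run P = 137.50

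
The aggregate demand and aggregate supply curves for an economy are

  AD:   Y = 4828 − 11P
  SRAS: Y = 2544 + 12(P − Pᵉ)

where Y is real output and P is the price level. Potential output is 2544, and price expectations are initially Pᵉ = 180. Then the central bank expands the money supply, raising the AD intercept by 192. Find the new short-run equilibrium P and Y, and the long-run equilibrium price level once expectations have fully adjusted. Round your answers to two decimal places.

AD shifts right: new AD is Y = 5020 − 11P. With Pᵉ = 180, SRAS is Y = 384 + 12P.
Short run: 5020 − 11P = 384 + 12P gives 4636 = 23P, so P = 201.57 and Y = 5020 − 11P = 2802.78.
Y = 2802.78 is above potential 2544; expectations adjust and SRAS shifts left until Y = 2544.
Long run: on the new AD curve, 2544 = 5020 − 11P gives P = 225.09.

Short run: P = 201.57, Y = 2802.78. Long run: P = 225.09.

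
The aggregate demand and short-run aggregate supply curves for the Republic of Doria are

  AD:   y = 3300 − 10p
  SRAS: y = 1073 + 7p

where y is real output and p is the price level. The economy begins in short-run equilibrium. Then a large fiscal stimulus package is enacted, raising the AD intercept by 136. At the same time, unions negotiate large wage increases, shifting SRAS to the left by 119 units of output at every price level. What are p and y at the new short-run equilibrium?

After both shocks: AD is y = 3436 − 10p and SRAS is y = 954 + 7p.
Setting them equal: 2482 = 17p, so p = 146.
y = 3436 − 10·146 = 1976.

p = 146, y = 1976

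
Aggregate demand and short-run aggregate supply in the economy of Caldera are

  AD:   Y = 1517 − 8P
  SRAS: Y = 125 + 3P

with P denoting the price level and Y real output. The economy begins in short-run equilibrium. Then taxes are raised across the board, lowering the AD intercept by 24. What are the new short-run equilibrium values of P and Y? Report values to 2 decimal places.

P = 124.36, Y = 498.09

This is a negative demand shock: AD shifts left.
New AD: Y = 1493 − 8P.
Set AD = SRAS: 1493 − 8P = 125 + 3P, so 1368 = 11P and P = 124.36.
Substituting into AD, Y = 498.09.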